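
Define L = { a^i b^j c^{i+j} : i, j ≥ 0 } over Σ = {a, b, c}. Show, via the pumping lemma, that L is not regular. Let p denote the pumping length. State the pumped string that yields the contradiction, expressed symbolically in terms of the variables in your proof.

Assume L is regular; let p be its pumping constant.
Take w = a^p b^p c^{2p} ∈ L (with i=j=p, i+j=2p), |w| = 4p ≥ p.
Write w = xyz as guaranteed by the lemma, with |xy| ≤ p and |y| ≥ 1.
Because |xy| ≤ p and w begins with p copies of a, we have y = a^k with 1 ≤ k ≤ p.
Consider xy^2z = a^{p+k} b^p c^{2p}. Now the a- and b-counts sum to 2p+k, but the c-count is 2p ≠ 2p+k. So xy^2z ∉ L.
Contradiction. Therefore L is not regular.

a^{p+k} b^p c^{2p}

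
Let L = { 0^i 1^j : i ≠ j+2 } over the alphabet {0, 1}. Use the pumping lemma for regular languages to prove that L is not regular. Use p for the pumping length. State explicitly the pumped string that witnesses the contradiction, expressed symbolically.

Toward a contradiction, assume L is regular with pumping length p.
Choose w = 0^p 1^{p+p!-2}. Since p ≠ (p+p!-2)+2 = p+p!, w ∈ L; and |w| ≥ p.
The pumping lemma gives a decomposition w = xyz where |xy| ≤ p and |y| ≥ 1.
Because |xy| ≤ p and w begins with p copies of 0, we have y = 0^k with 1 ≤ k ≤ p.
Since 1 ≤ k ≤ p, k divides p!; set t = 1 + p!/k. Then xy^t z has p + (p!/k)·k = p + p! copies of 0. Now the 0-count is p+p! and (1-count)+2 = (p+p!-2)+2 = p+p!, so i ≠ j+2 fails. So xy^t z = 0^{p+p!} 1^{p+p!-2} ∉ L.
Contradiction. Therefore L is not regular.

0^{p+p!} 1^{p+p!-2}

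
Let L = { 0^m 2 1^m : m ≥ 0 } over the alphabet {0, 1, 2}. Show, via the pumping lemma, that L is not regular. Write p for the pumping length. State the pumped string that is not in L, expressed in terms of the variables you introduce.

Suppose for contradiction that L is regular, and let p be the pumping length.
Take w = 0^p 2 1^p ∈ L with |w| = 2p+1 ≥ p.
Write w = xyz as guaranteed by the lemma, with |xy| ≤ p and |y| ≥ 1.
The first p characters of w are 0's, so xy (and hence y) consists only of 0's. Write y = 0^k, 1 ≤ k ≤ p.
Pump with i = 2: xy^2z = 0^{p+k} 2 1^p, which would require p+k = p. But k ≥ 1, so xy^2z ∉ L.
Contradiction. Therefore L is not regular.

0^{p+k} 2 1^p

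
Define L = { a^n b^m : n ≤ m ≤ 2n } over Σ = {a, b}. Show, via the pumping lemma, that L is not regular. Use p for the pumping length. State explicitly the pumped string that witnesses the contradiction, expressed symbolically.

Suppose for contradiction that L is regular, and let p be the pumping length.
Take w = a^p b^p ∈ L (since p ≤ p ≤ 2p), with |w| = 2p ≥ p.
The pumping lemma gives a decomposition w = xyz where |xy| ≤ p and |y| ≥ 1.
Since the first p symbols of w are all a's and |xy| ≤ p, y lies entirely in the leading a-block: y = a^k for some k with 1 ≤ k ≤ p.
Pump with i = 2: xy^2z = a^{p+k} b^p. Now n = p+k > p = m, so the condition n ≤ m fails. Thus xy^2z ∉ L.
Contradiction. Therefore L is not regular.

a^{p+k} b^p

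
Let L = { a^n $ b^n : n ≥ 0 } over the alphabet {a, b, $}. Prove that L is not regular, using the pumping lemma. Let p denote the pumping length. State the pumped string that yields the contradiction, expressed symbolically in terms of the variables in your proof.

Toward a contradiction, assume L is regular with pumping length p.
Take w = a^p $ b^p ∈ L with |w| = 2p+1 ≥ p.
The pumping lemma gives a decomposition w = xyz where |xy| ≤ p and y is nonempty.
Since the first p symbols of w are all a's and |xy| ≤ p, y lies entirely in the leading a-block: y = a^k for some k with 1 ≤ k ≤ p.
Pump with i = 2: xy^2z = a^{p+k} $ b^p, which would require p+k = p. But k ≥ 1, so xy^2z ∉ L.
Contradiction. Therefore L is not regular.

a^{p+k} $ b^p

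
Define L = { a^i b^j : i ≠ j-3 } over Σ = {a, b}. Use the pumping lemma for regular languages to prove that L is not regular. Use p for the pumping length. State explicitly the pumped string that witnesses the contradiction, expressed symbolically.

Suppose for contradiction that L is regular, and let p be the pumping length.
Choose w = a^p b^{p+p!+3}. Since p ≠ (p+p!+3)-3 = p+p!, w ∈ L; and |w| ≥ p.
By the pumping lemma, w = xyz with |xy| ≤ p and |y| > 0.
Since the first p symbols of w are all a's and |xy| ≤ p, y lies entirely in the leading a-block: y = a^k for some k with 1 ≤ k ≤ p.
Since 1 ≤ k ≤ p, k divides p!; set t = 1 + p!/k. Then xy^t z has p + (p!/k)·k = p + p! copies of a. Now the a-count is p+p! and (b-count)-3 = (p+p!+3)-3 = p+p!, so i ≠ j-3 fails. So xy^t z = a^{p+p!} b^{p+p!+3} ∉ L.
Contradiction. Therefore L is not regular.

a^{p+p!} b^{p+p!+3}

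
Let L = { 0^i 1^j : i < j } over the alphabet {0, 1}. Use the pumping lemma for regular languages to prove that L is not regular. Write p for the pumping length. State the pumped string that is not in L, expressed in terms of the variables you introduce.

0^{p+k} 1^{p+1}

Assume L is regular. Let p be the pumping length given by the pumping lemma.
Choose w = 0^p 1^{p+1} ∈ L, with |w| = 2p+1 ≥ p.
Write w = xyz as guaranteed by the lemma, with |xy| ≤ p and |y| ≥ 1.
The first p characters of w are 0's, so xy (and hence y) consists only of 0's. Write y = 0^k, 1 ≤ k ≤ p.
Consider xy^2z = 0^{p+k} 1^{p+1}. Since k ≥ 1, the 0-count p+k is at least p+1, so i < j fails; thus xy^2z ∉ L.
This is a contradiction; hence L is not regular.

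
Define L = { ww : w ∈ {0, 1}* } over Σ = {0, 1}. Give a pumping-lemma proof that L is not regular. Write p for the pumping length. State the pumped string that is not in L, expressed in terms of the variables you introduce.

0^{p+k} 1^p 0^p 1^p

Assume L is regular; let p be its pumping constant.
Take w = 0^p 1^p 0^p 1^p = uu where u = 0^p1^p; then w ∈ L and |w| = 4p ≥ p.
The pumping lemma gives a decomposition w = xyz where |xy| ≤ p and |y| ≥ 1.
Because |xy| ≤ p and w begins with p copies of 0, we have y = 0^k with 1 ≤ k ≤ p.
Pump with i = 2: xy^2z = 0^{p+k} 1^p 0^p 1^p, of length 4p+k. Suppose this equals vv. The string starts with 0 and ends with 1, so v does too; thus the boundary between the two copies of v is a 1→0 transition. There is exactly one such transition, at position 2p+k, so |v| = 2p+k and |vv| = 4p+2k ≠ 4p+k since k ≥ 1. So xy^2z ∉ L.
Contradiction. Therefore L is not regular.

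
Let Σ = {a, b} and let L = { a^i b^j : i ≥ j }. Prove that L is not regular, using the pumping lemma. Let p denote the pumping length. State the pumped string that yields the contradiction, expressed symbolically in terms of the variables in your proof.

a^{p-k} b^p

Suppose for contradiction that L is regular, and let p be the pumping length.
Choose w = a^p b^p ∈ L, with |w| = 2p ≥ p.
By the pumping lemma, w = xyz with |xy| ≤ p and |y| > 0.
Since the first p symbols of w are all a's and |xy| ≤ p, y lies entirely in the leading a-block: y = a^k for some k with 1 ≤ k ≤ p.
Consider xy^0z = xz = a^{p-k} b^p. Since k ≥ 1, the a-count p-k is less than p, so i ≥ j fails; thus xz ∉ L.
This is a contradiction; hence L is not regular.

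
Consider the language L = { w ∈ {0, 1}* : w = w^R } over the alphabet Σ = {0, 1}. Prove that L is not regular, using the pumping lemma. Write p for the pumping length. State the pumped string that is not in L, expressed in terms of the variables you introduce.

Toward a contradiction, assume L is regular with pumping length p.
Take w = 0^p 1 0^p, a palindrome of length 2p+1 ≥ p.
Write w = xyz as guaranteed by the lemma, with |xy| ≤ p and y is nonempty.
Because |xy| ≤ p and w begins with p copies of 0, we have y = 0^k with 1 ≤ k ≤ p.
Pump with i = 2: xy^2z = 0^{p+k} 1 0^p. Its reverse is 0^p 1 0^{p+k}, which differs from xy^2z since k ≥ 1. So xy^2z is not a palindrome and xy^2z ∉ L.
This is a contradiction; hence L is not regular.

0^{p+k} 1 0^p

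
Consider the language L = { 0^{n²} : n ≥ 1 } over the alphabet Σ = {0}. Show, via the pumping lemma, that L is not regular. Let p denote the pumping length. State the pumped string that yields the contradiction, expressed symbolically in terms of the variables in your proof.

Toward a contradiction, assume L is regular with pumping length p.
Take w = 0^{p²} ∈ L with |w| = p² ≥ p.
The pumping lemma gives a decomposition w = xyz where |xy| ≤ p and |y| > 0.
Then y = 0^k for some k with 1 ≤ k ≤ p.
Pump with i = 2: xy^2z = 0^{p²+k}. Since 1 ≤ k ≤ p, p² < p²+k ≤ p²+p < (p+1)², so p²+k lies strictly between consecutive squares and is not a perfect square. So xy^2z ∉ L.
This is a contradiction; hence L is not regular.

0^{p²+k}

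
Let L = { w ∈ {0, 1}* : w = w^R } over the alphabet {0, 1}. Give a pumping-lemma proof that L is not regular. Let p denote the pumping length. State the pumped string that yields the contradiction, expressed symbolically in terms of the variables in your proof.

0^{p+k} 1 0^p

Assume L is regular; let p be its pumping constant.
Take w = 0^p 1 0^p, a palindrome of length 2p+1 ≥ p.
Write w = xyz as guaranteed by the lemma, with |xy| ≤ p and |y| > 0.
Because |xy| ≤ p and w begins with p copies of 0, we have y = 0^k with 1 ≤ k ≤ p.
Pump with i = 2: xy^2z = 0^{p+k} 1 0^p. Its reverse is 0^p 1 0^{p+k}, which differs from xy^2z since k ≥ 1. So xy^2z is not a palindrome and xy^2z ∉ L.
This contradicts the pumping lemma, so L is not regular.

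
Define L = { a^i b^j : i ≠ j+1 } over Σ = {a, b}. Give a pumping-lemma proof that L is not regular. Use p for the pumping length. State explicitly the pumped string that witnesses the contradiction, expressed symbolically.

a^{p+p!} b^{p+p!-1}

Assume L is regular; let p be its pumping constant.
Choose w = a^p b^{p+p!-1}. Since p ≠ (p+p!-1)+1 = p+p!, w ∈ L; and |w| ≥ p.
Write w = xyz as guaranteed by the lemma, with |xy| ≤ p and y is nonempty.
Because |xy| ≤ p and w begins with p copies of a, we have y = a^k with 1 ≤ k ≤ p.
Since 1 ≤ k ≤ p, k divides p!; set t = 1 + p!/k. Then xy^t z has p + (p!/k)·k = p + p! copies of a. Now the a-count is p+p! and (b-count)+1 = (p+p!-1)+1 = p+p!, so i ≠ j+1 fails. So xy^t z = a^{p+p!} b^{p+p!-1} ∉ L.
This contradicts the pumping lemma, so L is not regular.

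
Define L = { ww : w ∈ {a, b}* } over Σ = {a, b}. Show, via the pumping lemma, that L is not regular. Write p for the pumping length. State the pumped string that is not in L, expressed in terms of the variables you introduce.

a^{p+k} b^p a^p b^p

Toward a contradiction, assume L is regular with pumping length p.
Take w = a^p b^p a^p b^p = uu where u = a^pb^p; then w ∈ L and |w| = 4p ≥ p.
Write w = xyz as guaranteed by the lemma, with |xy| ≤ p and |y| ≥ 1.
Because |xy| ≤ p and w begins with p copies of a, we have y = a^k with 1 ≤ k ≤ p.
Pump with i = 2: xy^2z = a^{p+k} b^p a^p b^p, of length 4p+k. Suppose this equals vv. The string starts with a and ends with b, so v does too; thus the boundary between the two copies of v is a b→a transition. There is exactly one such transition, at position 2p+k, so |v| = 2p+k and |vv| = 4p+2k ≠ 4p+k since k ≥ 1. So xy^2z ∉ L.
This contradicts the pumping lemma, so L is not regular.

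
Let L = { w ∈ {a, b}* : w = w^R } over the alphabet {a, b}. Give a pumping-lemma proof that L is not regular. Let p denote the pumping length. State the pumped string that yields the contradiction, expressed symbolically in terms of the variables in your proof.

Assume L is regular; let p be its pumping constant.
Take w = a^p b a^p, a palindrome of length 2p+1 ≥ p.
By the pumping lemma, w = xyz with |xy| ≤ p and y is nonempty.
Because |xy| ≤ p and w begins with p copies of a, we have y = a^k with 1 ≤ k ≤ p.
Pump with i = 2: xy^2z = a^{p+k} b a^p. Its reverse is a^p b a^{p+k}, which differs from xy^2z since k ≥ 1. So xy^2z is not a palindrome and xy^2z ∉ L.
This is a contradiction; hence L is not regular.

a^{p+k} b a^p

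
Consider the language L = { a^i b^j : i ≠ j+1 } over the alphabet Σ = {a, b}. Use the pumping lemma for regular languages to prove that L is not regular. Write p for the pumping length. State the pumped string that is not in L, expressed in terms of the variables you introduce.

a^{p+p!} b^{p+p!-1}

Toward a contradiction, assume L is regular with pumping length p.
Choose w = a^p b^{p+p!-1}. Since p ≠ (p+p!-1)+1 = p+p!, w ∈ L; and |w| ≥ p.
The pumping lemma gives a decomposition w = xyz where |xy| ≤ p and |y| > 0.
The first p characters of w are a's, so xy (and hence y) consists only of a's. Write y = a^k, 1 ≤ k ≤ p.
Since 1 ≤ k ≤ p, k divides p!; set t = 1 + p!/k. Then xy^t z has p + (p!/k)·k = p + p! copies of a. Now the a-count is p+p! and (b-count)+1 = (p+p!-1)+1 = p+p!, so i ≠ j+1 fails. So xy^t z = a^{p+p!} b^{p+p!-1} ∉ L.
This is a contradiction; hence L is not regular.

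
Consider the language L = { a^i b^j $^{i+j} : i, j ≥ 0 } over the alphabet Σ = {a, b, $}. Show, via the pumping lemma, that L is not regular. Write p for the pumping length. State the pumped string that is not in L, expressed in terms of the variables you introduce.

a^{p+k} b^p $^{2p}

Suppose for contradiction that L is regular, and let p be the pumping length.
Take w = a^p b^p $^{2p} ∈ L (with i=j=p, i+j=2p), |w| = 4p ≥ p.
Write w = xyz as guaranteed by the lemma, with |xy| ≤ p and |y| > 0.
Since the first p symbols of w are all a's and |xy| ≤ p, y lies entirely in the leading a-block: y = a^k for some k with 1 ≤ k ≤ p.
Consider xy^2z = a^{p+k} b^p $^{2p}. Now the a- and b-counts sum to 2p+k, but the $-count is 2p ≠ 2p+k. So xy^2z ∉ L.
This is a contradiction; hence L is not regular.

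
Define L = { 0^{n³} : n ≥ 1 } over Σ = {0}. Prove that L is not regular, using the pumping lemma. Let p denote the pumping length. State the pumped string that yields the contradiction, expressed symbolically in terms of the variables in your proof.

Toward a contradiction, assume L is regular with pumping length p.
Take w = 0^{p³} ∈ L with |w| = p³ ≥ p.
By the pumping lemma, w = xyz with |xy| ≤ p and |y| > 0.
Then y = 0^k for some k with 1 ≤ k ≤ p.
Pump with i = 2: xy^2z = 0^{p³+k}. Since 1 ≤ k ≤ p, p³ < p³+k ≤ p³+p < p³+3p²+3p+1 = (p+1)³, so p³+k is not a perfect cube. So xy^2z ∉ L.
This is a contradiction; hence L is not regular.

0^{p³+k}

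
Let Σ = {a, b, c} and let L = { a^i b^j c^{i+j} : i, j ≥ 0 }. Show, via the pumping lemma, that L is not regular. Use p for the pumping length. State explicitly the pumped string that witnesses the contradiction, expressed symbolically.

Suppose for contradiction that L is regular, and let p be the pumping length.
Take w = a^p b^p c^{2p} ∈ L (with i=j=p, i+j=2p), |w| = 4p ≥ p.
Write w = xyz as guaranteed by the lemma, with |xy| ≤ p and |y| ≥ 1.
The first p characters of w are a's, so xy (and hence y) consists only of a's. Write y = a^k, 1 ≤ k ≤ p.
Consider xy^2z = a^{p+k} b^p c^{2p}. Now the a- and b-counts sum to 2p+k, but the c-count is 2p ≠ 2p+k. So xy^2z ∉ L.
This is a contradiction; hence L is not regular.

a^{p+k} b^p c^{2p}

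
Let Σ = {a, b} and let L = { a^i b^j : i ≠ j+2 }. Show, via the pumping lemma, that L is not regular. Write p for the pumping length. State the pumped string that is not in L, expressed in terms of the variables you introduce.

Suppose for contradiction that L is regular, and let p be the pumping length.
Choose w = a^p b^{p+p!-2}. Since p ≠ (p+p!-2)+2 = p+p!, w ∈ L; and |w| ≥ p.
By the pumping lemma, w = xyz with |xy| ≤ p and y is nonempty.
The first p characters of w are a's, so xy (and hence y) consists only of a's. Write y = a^k, 1 ≤ k ≤ p.
Since 1 ≤ k ≤ p, k divides p!; set t = 1 + p!/k. Then xy^t z has p + (p!/k)·k = p + p! copies of a. Now the a-count is p+p! and (b-count)+2 = (p+p!-2)+2 = p+p!, so i ≠ j+2 fails. So xy^t z = a^{p+p!} b^{p+p!-2} ∉ L.
Contradiction. Therefore L is not regular.

a^{p+p!} b^{p+p!-2}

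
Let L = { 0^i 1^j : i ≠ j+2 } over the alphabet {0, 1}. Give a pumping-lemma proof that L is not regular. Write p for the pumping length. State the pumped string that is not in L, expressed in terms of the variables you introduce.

Toward a contradiction, assume L is regular with pumping length p.
Choose w = 0^p 1^{p+p!-2}. Since p ≠ (p+p!-2)+2 = p+p!, w ∈ L; and |w| ≥ p.
Write w = xyz as guaranteed by the lemma, with |xy| ≤ p and y is nonempty.
Since the first p symbols of w are all 0's and |xy| ≤ p, y lies entirely in the leading 0-block: y = 0^k for some k with 1 ≤ k ≤ p.
Since 1 ≤ k ≤ p, k divides p!; set t = 1 + p!/k. Then xy^t z has p + (p!/k)·k = p + p! copies of 0. Now the 0-count is p+p! and (1-count)+2 = (p+p!-2)+2 = p+p!, so i ≠ j+2 fails. So xy^t z = 0^{p+p!} 1^{p+p!-2} ∉ L.
This contradicts the pumping lemma, so L is not regular.

0^{p+p!} 1^{p+p!-2}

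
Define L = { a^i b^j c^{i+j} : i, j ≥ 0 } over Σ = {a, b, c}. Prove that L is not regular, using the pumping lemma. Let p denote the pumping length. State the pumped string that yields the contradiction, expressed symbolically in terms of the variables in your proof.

Assume L is regular. Let p be the pumping length given by the pumping lemma.
Take w = a^p b^p c^{2p} ∈ L (with i=j=p, i+j=2p), |w| = 4p ≥ p.
The pumping lemma gives a decomposition w = xyz where |xy| ≤ p and y is nonempty.
Because |xy| ≤ p and w begins with p copies of a, we have y = a^k with 1 ≤ k ≤ p.
Consider xy^2z = a^{p+k} b^p c^{2p}. Now the a- and b-counts sum to 2p+k, but the c-count is 2p ≠ 2p+k. So xy^2z ∉ L.
This contradicts the pumping lemma, so L is not regular.

a^{p+k} b^p c^{2p}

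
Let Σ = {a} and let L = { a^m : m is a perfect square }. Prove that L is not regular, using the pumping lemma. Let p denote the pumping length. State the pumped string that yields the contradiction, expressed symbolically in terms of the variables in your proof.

Assume L is regular. Let p be the pumping length given by the pumping lemma.
Take w = a^{p²} ∈ L with |w| = p² ≥ p.
The pumping lemma gives a decomposition w = xyz where |xy| ≤ p and |y| > 0.
Then y = a^k for some k with 1 ≤ k ≤ p.
Pump with i = 2: xy^2z = a^{p²+k}. Since 1 ≤ k ≤ p, p² < p²+k ≤ p²+p < (p+1)², so p²+k lies strictly between consecutive squares and is not a perfect square. So xy^2z ∉ L.
This is a contradiction; hence L is not regular.

a^{p²+k}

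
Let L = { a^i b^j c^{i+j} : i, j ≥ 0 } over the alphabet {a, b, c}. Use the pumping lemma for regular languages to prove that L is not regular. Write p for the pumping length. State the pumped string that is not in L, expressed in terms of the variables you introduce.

Suppose for contradiction that L is regular, and let p be the pumping length.
Take w = a^p b^p c^{2p} ∈ L (with i=j=p, i+j=2p), |w| = 4p ≥ p.
The pumping lemma gives a decomposition w = xyz where |xy| ≤ p and |y| > 0.
Since the first p symbols of w are all a's and |xy| ≤ p, y lies entirely in the leading a-block: y = a^k for some k with 1 ≤ k ≤ p.
Consider xy^2z = a^{p+k} b^p c^{2p}. Now the a- and b-counts sum to 2p+k, but the c-count is 2p ≠ 2p+k. So xy^2z ∉ L.
This contradicts the pumping lemma, so L is not regular.

a^{p+k} b^p c^{2p}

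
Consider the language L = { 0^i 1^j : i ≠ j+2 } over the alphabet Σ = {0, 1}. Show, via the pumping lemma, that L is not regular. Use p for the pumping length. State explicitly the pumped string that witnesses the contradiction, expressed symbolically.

0^{p+p!} 1^{p+p!-2}

Toward a contradiction, assume L is regular with pumping length p.
Choose w = 0^p 1^{p+p!-2}. Since p ≠ (p+p!-2)+2 = p+p!, w ∈ L; and |w| ≥ p.
By the pumping lemma, w = xyz with |xy| ≤ p and y is nonempty.
Since the first p symbols of w are all 0's and |xy| ≤ p, y lies entirely in the leading 0-block: y = 0^k for some k with 1 ≤ k ≤ p.
Since 1 ≤ k ≤ p, k divides p!; set t = 1 + p!/k. Then xy^t z has p + (p!/k)·k = p + p! copies of 0. Now the 0-count is p+p! and (1-count)+2 = (p+p!-2)+2 = p+p!, so i ≠ j+2 fails. So xy^t z = 0^{p+p!} 1^{p+p!-2} ∉ L.
This is a contradiction; hence L is not regular.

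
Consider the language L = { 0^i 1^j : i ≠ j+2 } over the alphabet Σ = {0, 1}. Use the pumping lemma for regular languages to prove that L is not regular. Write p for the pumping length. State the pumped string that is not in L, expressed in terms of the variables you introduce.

0^{p+p!} 1^{p+p!-2}

Assume L is regular. Let p be the pumping length given by the pumping lemma.
Choose w = 0^p 1^{p+p!-2}. Since p ≠ (p+p!-2)+2 = p+p!, w ∈ L; and |w| ≥ p.
The pumping lemma gives a decomposition w = xyz where |xy| ≤ p and y is nonempty.
The first p characters of w are 0's, so xy (and hence y) consists only of 0's. Write y = 0^k, 1 ≤ k ≤ p.
Since 1 ≤ k ≤ p, k divides p!; set t = 1 + p!/k. Then xy^t z has p + (p!/k)·k = p + p! copies of 0. Now the 0-count is p+p! and (1-count)+2 = (p+p!-2)+2 = p+p!, so i ≠ j+2 fails. So xy^t z = 0^{p+p!} 1^{p+p!-2} ∉ L.
This contradicts the pumping lemma, so L is not regular.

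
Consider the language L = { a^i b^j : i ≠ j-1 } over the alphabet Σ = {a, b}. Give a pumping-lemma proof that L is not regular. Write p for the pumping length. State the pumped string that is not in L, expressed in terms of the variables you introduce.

a^{p+p!} b^{p+p!+1}

Suppose for contradiction that L is regular, and let p be the pumping length.
Choose w = a^p b^{p+p!+1}. Since p ≠ (p+p!+1)-1 = p+p!, w ∈ L; and |w| ≥ p.
By the pumping lemma, w = xyz with |xy| ≤ p and |y| > 0.
Because |xy| ≤ p and w begins with p copies of a, we have y = a^k with 1 ≤ k ≤ p.
Since 1 ≤ k ≤ p, k divides p!; set t = 1 + p!/k. Then xy^t z has p + (p!/k)·k = p + p! copies of a. Now the a-count is p+p! and (b-count)-1 = (p+p!+1)-1 = p+p!, so i ≠ j-1 fails. So xy^t z = a^{p+p!} b^{p+p!+1} ∉ L.
This is a contradiction; hence L is not regular.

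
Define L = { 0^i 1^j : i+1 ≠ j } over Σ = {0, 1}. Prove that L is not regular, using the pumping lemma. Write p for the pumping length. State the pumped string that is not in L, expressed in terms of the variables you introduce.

Assume L is regular; let p be its pumping constant.
Choose w = 0^p 1^{p+p!+1}. Since p ≠ (p+p!+1)-1 = p+p!, w ∈ L; and |w| ≥ p.
By the pumping lemma, w = xyz with |xy| ≤ p and |y| ≥ 1.
Because |xy| ≤ p and w begins with p copies of 0, we have y = 0^k with 1 ≤ k ≤ p.
Since 1 ≤ k ≤ p, k divides p!; set t = 1 + p!/k. Then xy^t z has p + (p!/k)·k = p + p! copies of 0. Now the 0-count is p+p! and (1-count)-1 = (p+p!+1)-1 = p+p!, so i+1 ≠ j fails. So xy^t z = 0^{p+p!} 1^{p+p!+1} ∉ L.
Contradiction. Therefore L is not regular.

0^{p+p!} 1^{p+p!+1}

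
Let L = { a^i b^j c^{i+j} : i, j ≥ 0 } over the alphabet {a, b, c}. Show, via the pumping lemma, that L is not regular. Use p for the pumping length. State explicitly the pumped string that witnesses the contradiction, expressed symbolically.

a^{p+k} b^p c^{2p}

Suppose for contradiction that L is regular, and let p be the pumping length.
Take w = a^p b^p c^{2p} ∈ L (with i=j=p, i+j=2p), |w| = 4p ≥ p.
By the pumping lemma, w = xyz with |xy| ≤ p and y is nonempty.
Since the first p symbols of w are all a's and |xy| ≤ p, y lies entirely in the leading a-block: y = a^k for some k with 1 ≤ k ≤ p.
Consider xy^2z = a^{p+k} b^p c^{2p}. Now the a- and b-counts sum to 2p+k, but the c-count is 2p ≠ 2p+k. So xy^2z ∉ L.
This contradicts the pumping lemma, so L is not regular.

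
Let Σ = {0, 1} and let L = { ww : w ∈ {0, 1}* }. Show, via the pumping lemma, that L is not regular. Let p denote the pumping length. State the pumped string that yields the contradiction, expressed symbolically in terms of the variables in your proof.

0^{p+k} 1^p 0^p 1^p

Assume L is regular. Let p be the pumping length given by the pumping lemma.
Take w = 0^p 1^p 0^p 1^p = uu where u = 0^p1^p; then w ∈ L and |w| = 4p ≥ p.
By the pumping lemma, w = xyz with |xy| ≤ p and |y| ≥ 1.
Because |xy| ≤ p and w begins with p copies of 0, we have y = 0^k with 1 ≤ k ≤ p.
Pump with i = 2: xy^2z = 0^{p+k} 1^p 0^p 1^p, of length 4p+k. Suppose this equals vv. The string starts with 0 and ends with 1, so v does too; thus the boundary between the two copies of v is a 1→0 transition. There is exactly one such transition, at position 2p+k, so |v| = 2p+k and |vv| = 4p+2k ≠ 4p+k since k ≥ 1. So xy^2z ∉ L.
This is a contradiction; hence L is not regular.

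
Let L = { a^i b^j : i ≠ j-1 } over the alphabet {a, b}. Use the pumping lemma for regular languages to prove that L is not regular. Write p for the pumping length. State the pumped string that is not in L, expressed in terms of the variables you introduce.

a^{p+p!} b^{p+p!+1}

Suppose for contradiction that L is regular, and let p be the pumping length.
Choose w = a^p b^{p+p!+1}. Since p ≠ (p+p!+1)-1 = p+p!, w ∈ L; and |w| ≥ p.
Write w = xyz as guaranteed by the lemma, with |xy| ≤ p and y is nonempty.
Since the first p symbols of w are all a's and |xy| ≤ p, y lies entirely in the leading a-block: y = a^k for some k with 1 ≤ k ≤ p.
Since 1 ≤ k ≤ p, k divides p!; set t = 1 + p!/k. Then xy^t z has p + (p!/k)·k = p + p! copies of a. Now the a-count is p+p! and (b-count)-1 = (p+p!+1)-1 = p+p!, so i ≠ j-1 fails. So xy^t z = a^{p+p!} b^{p+p!+1} ∉ L.
This contradicts the pumping lemma, so L is not regular.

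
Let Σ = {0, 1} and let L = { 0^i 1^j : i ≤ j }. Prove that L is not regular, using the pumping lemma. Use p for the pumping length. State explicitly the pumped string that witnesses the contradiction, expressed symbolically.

0^{p+k} 1^p

Suppose for contradiction that L is regular, and let p be the pumping length.
Choose w = 0^p 1^p ∈ L, with |w| = 2p ≥ p.
By the pumping lemma, w = xyz with |xy| ≤ p and |y| > 0.
The first p characters of w are 0's, so xy (and hence y) consists only of 0's. Write y = 0^k, 1 ≤ k ≤ p.
Consider xy^2z = 0^{p+k} 1^p. Since k ≥ 1, the 0-count p+k exceeds the 1-count p, so i ≤ j fails; thus xy^2z ∉ L.
Contradiction. Therefore L is not regular.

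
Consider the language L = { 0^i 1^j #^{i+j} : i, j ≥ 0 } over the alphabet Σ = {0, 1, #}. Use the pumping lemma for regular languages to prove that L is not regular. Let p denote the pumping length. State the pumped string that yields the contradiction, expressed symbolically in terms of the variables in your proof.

0^{p+k} 1^p #^{2p}

Assume L is regular. Let p be the pumping length given by the pumping lemma.
Take w = 0^p 1^p #^{2p} ∈ L (with i=j=p, i+j=2p), |w| = 4p ≥ p.
The pumping lemma gives a decomposition w = xyz where |xy| ≤ p and |y| ≥ 1.
Since the first p symbols of w are all 0's and |xy| ≤ p, y lies entirely in the leading 0-block: y = 0^k for some k with 1 ≤ k ≤ p.
Consider xy^2z = 0^{p+k} 1^p #^{2p}. Now the 0- and 1-counts sum to 2p+k, but the #-count is 2p ≠ 2p+k. So xy^2z ∉ L.
Contradiction. Therefore L is not regular.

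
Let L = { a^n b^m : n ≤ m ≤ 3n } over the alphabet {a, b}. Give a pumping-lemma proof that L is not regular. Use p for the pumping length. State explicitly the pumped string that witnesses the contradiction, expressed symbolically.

a^{p+k} b^p

Suppose for contradiction that L is regular, and let p be the pumping length.
Take w = a^p b^p ∈ L (since p ≤ p ≤ 3p), with |w| = 2p ≥ p.
By the pumping lemma, w = xyz with |xy| ≤ p and y is nonempty.
Since the first p symbols of w are all a's and |xy| ≤ p, y lies entirely in the leading a-block: y = a^k for some k with 1 ≤ k ≤ p.
Pump with i = 2: xy^2z = a^{p+k} b^p. Now n = p+k > p = m, so the condition n ≤ m fails. Thus xy^2z ∉ L.
This is a contradiction; hence L is not regular.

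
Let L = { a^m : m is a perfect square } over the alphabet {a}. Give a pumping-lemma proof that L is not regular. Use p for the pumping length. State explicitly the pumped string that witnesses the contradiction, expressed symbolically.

Toward a contradiction, assume L is regular with pumping length p.
Take w = a^{p²} ∈ L with |w| = p² ≥ p.
By the pumping lemma, w = xyz with |xy| ≤ p and y is nonempty.
Then y = a^k for some k with 1 ≤ k ≤ p.
Pump with i = 2: xy^2z = a^{p²+k}. Since 1 ≤ k ≤ p, p² < p²+k ≤ p²+p < (p+1)², so p²+k lies strictly between consecutive squares and is not a perfect square. So xy^2z ∉ L.
Contradiction. Therefore L is not regular.

a^{p²+k}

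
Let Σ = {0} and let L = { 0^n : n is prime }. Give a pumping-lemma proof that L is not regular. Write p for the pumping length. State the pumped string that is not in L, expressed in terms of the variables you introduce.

0^{q(1+k)}

Assume L is regular; let p be its pumping constant.
Let q be a prime with q ≥ p+2 (infinitely many primes exist), and take w = 0^q ∈ L with |w| = q ≥ p.
Write w = xyz as guaranteed by the lemma, with |xy| ≤ p and |y| ≥ 1.
Then y = 0^k for some k with 1 ≤ k ≤ p.
Since 1 ≤ k ≤ p, |xz| = q-k. Pump with i = q+1: |xy^{q+1}z| = (q-k)+(q+1)k = q+qk = q(1+k), which is composite (both factors ≥ 2). So xy^{q+1}z = 0^{q(1+k)} ∉ L.
Contradiction. Therefore L is not regular.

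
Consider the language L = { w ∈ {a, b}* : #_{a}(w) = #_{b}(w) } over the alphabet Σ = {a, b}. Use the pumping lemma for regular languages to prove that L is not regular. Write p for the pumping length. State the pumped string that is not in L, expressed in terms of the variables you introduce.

a^{p+k} b^p

Assume L is regular; let p be its pumping constant.
Choose w = a^p b^p ∈ L with |w| = 2p ≥ p.
Write w = xyz as guaranteed by the lemma, with |xy| ≤ p and y is nonempty.
The first p characters of w are a's, so xy (and hence y) consists only of a's. Write y = a^k, 1 ≤ k ≤ p.
Pump with i = 2: xy^2z = a^{p+k} b^p has p+k occurrences of a but only p of b. Since k ≥ 1 the counts differ, so xy^2z ∉ L.
This contradicts the pumping lemma, so L is not regular.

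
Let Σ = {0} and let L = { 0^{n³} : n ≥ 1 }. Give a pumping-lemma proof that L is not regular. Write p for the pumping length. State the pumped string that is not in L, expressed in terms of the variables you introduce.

Suppose for contradiction that L is regular, and let p be the pumping length.
Take w = 0^{p³} ∈ L with |w| = p³ ≥ p.
Write w = xyz as guaranteed by the lemma, with |xy| ≤ p and y is nonempty.
Then y = 0^k for some k with 1 ≤ k ≤ p.
Pump with i = 2: xy^2z = 0^{p³+k}. Since 1 ≤ k ≤ p, p³ < p³+k ≤ p³+p < p³+3p²+3p+1 = (p+1)³, so p³+k is not a perfect cube. So xy^2z ∉ L.
This contradicts the pumping lemma, so L is not regular.

0^{p³+k}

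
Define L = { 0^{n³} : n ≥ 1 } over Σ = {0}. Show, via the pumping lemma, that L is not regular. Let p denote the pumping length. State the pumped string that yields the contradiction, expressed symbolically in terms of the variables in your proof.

Assume L is regular. Let p be the pumping length given by the pumping lemma.
Take w = 0^{p³} ∈ L with |w| = p³ ≥ p.
The pumping lemma gives a decomposition w = xyz where |xy| ≤ p and |y| > 0.
Then y = 0^k for some k with 1 ≤ k ≤ p.
Pump with i = 2: xy^2z = 0^{p³+k}. Since 1 ≤ k ≤ p, p³ < p³+k ≤ p³+p < p³+3p²+3p+1 = (p+1)³, so p³+k is not a perfect cube. So xy^2z ∉ L.
This is a contradiction; hence L is not regular.

0^{p³+k}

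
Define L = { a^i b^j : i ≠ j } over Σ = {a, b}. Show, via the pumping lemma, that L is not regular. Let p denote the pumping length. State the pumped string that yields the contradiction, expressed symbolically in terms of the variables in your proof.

Assume L is regular; let p be its pumping constant.
Choose w = a^p b^{p+p!}. Since p ≠ p+p!, w ∈ L; and |w| ≥ p.
Write w = xyz as guaranteed by the lemma, with |xy| ≤ p and y is nonempty.
Because |xy| ≤ p and w begins with p copies of a, we have y = a^k with 1 ≤ k ≤ p.
Since 1 ≤ k ≤ p, k divides p!; set t = 1 + p!/k. Then xy^t z has p + (p!/k)·k = p + p! copies of a. Now the a-count equals the b-count, so i ≠ j fails. So xy^t z = a^{p+p!} b^{p+p!} ∉ L.
Contradiction. Therefore L is not regular.

a^{p+p!} b^{p+p!}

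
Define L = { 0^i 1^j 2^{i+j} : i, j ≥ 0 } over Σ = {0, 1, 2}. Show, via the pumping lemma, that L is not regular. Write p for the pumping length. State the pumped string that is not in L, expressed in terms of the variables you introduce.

Assume L is regular. Let p be the pumping length given by the pumping lemma.
Take w = 0^p 1^p 2^{2p} ∈ L (with i=j=p, i+j=2p), |w| = 4p ≥ p.
Write w = xyz as guaranteed by the lemma, with |xy| ≤ p and y is nonempty.
Because |xy| ≤ p and w begins with p copies of 0, we have y = 0^k with 1 ≤ k ≤ p.
Consider xy^2z = 0^{p+k} 1^p 2^{2p}. Now the 0- and 1-counts sum to 2p+k, but the 2-count is 2p ≠ 2p+k. So xy^2z ∉ L.
Contradiction. Therefore L is not regular.

0^{p+k} 1^p 2^{2p}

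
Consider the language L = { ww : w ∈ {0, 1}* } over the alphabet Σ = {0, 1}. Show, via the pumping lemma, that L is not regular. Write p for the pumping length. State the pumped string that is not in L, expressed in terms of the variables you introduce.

0^{p+k} 1^p 0^p 1^p

Assume L is regular. Let p be the pumping length given by the pumping lemma.
Take w = 0^p 1^p 0^p 1^p = uu where u = 0^p1^p; then w ∈ L and |w| = 4p ≥ p.
By the pumping lemma, w = xyz with |xy| ≤ p and |y| > 0.
Because |xy| ≤ p and w begins with p copies of 0, we have y = 0^k with 1 ≤ k ≤ p.
Pump with i = 2: xy^2z = 0^{p+k} 1^p 0^p 1^p, of length 4p+k. Suppose this equals vv. The string starts with 0 and ends with 1, so v does too; thus the boundary between the two copies of v is a 1→0 transition. There is exactly one such transition, at position 2p+k, so |v| = 2p+k and |vv| = 4p+2k ≠ 4p+k since k ≥ 1. So xy^2z ∉ L.
This is a contradiction; hence L is not regular.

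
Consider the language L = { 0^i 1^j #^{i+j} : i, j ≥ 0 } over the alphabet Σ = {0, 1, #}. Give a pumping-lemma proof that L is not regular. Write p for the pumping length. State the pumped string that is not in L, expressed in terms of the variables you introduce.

Assume L is regular; let p be its pumping constant.
Take w = 0^p 1^p #^{2p} ∈ L (with i=j=p, i+j=2p), |w| = 4p ≥ p.
The pumping lemma gives a decomposition w = xyz where |xy| ≤ p and |y| ≥ 1.
The first p characters of w are 0's, so xy (and hence y) consists only of 0's. Write y = 0^k, 1 ≤ k ≤ p.
Consider xy^2z = 0^{p+k} 1^p #^{2p}. Now the 0- and 1-counts sum to 2p+k, but the #-count is 2p ≠ 2p+k. So xy^2z ∉ L.
This is a contradiction; hence L is not regular.

0^{p+k} 1^p #^{2p}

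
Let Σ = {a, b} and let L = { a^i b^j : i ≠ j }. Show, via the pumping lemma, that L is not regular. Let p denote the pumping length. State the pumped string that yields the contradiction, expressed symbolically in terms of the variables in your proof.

Suppose for contradiction that L is regular, and let p be the pumping length.
Choose w = a^p b^{p+p!}. Since p ≠ p+p!, w ∈ L; and |w| ≥ p.
Write w = xyz as guaranteed by the lemma, with |xy| ≤ p and y is nonempty.
Because |xy| ≤ p and w begins with p copies of a, we have y = a^k with 1 ≤ k ≤ p.
Since 1 ≤ k ≤ p, k divides p!; set t = 1 + p!/k. Then xy^t z has p + (p!/k)·k = p + p! copies of a. Now the a-count equals the b-count, so i ≠ j fails. So xy^t z = a^{p+p!} b^{p+p!} ∉ L.
Contradiction. Therefore L is not regular.

a^{p+p!} b^{p+p!}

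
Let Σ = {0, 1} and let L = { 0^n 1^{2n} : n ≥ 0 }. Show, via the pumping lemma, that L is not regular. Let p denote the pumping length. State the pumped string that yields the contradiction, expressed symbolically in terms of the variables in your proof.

0^{p+k} 1^{2p}

Assume L is regular. Let p be the pumping length given by the pumping lemma.
Let w = 0^p 1^{2p} ∈ L; note |w| = 3p ≥ p.
The pumping lemma gives a decomposition w = xyz where |xy| ≤ p and y is nonempty.
The first p characters of w are 0's, so xy (and hence y) consists only of 0's. Write y = 0^k, 1 ≤ k ≤ p.
Pump with i = 2: xy^2z = 0^{p+k} 1^{2p}. For this to lie in L we would need 2p = 2(p+k), which forces k = 0. But k ≥ 1, so xy^2z ∉ L.
Contradiction. Therefore L is not regular.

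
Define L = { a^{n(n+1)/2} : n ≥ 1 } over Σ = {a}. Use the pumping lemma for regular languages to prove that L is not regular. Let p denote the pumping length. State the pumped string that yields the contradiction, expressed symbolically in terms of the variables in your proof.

Suppose for contradiction that L is regular, and let p be the pumping length.
Take w = a^{p(p+1)/2} ∈ L with |w| = p(p+1)/2 ≥ p.
The pumping lemma gives a decomposition w = xyz where |xy| ≤ p and y is nonempty.
Then y = a^k for some k with 1 ≤ k ≤ p.
Pump with i = 2: xy^2z = a^{p(p+1)/2+k}. Since 1 ≤ k ≤ p, p(p+1)/2 < p(p+1)/2+k ≤ p(p+1)/2+p < (p+1)(p+2)/2, so p(p+1)/2+k is strictly between consecutive triangular numbers. So xy^2z ∉ L.
This contradicts the pumping lemma, so L is not regular.

a^{p(p+1)/2+k}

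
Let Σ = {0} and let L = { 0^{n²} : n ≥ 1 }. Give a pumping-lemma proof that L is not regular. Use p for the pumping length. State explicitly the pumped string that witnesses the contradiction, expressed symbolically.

0^{p²+k}

Assume L is regular. Let p be the pumping length given by the pumping lemma.
Take w = 0^{p²} ∈ L with |w| = p² ≥ p.
The pumping lemma gives a decomposition w = xyz where |xy| ≤ p and |y| ≥ 1.
Then y = 0^k for some k with 1 ≤ k ≤ p.
Pump with i = 2: xy^2z = 0^{p²+k}. Since 1 ≤ k ≤ p, p² < p²+k ≤ p²+p < (p+1)², so p²+k lies strictly between consecutive squares and is not a perfect square. So xy^2z ∉ L.
This contradicts the pumping lemma, so L is not regular.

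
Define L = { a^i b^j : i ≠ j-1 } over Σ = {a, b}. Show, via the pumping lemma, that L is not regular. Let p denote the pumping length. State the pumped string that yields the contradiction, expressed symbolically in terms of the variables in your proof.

Toward a contradiction, assume L is regular with pumping length p.
Choose w = a^p b^{p+p!+1}. Since p ≠ (p+p!+1)-1 = p+p!, w ∈ L; and |w| ≥ p.
Write w = xyz as guaranteed by the lemma, with |xy| ≤ p and y is nonempty.
The first p characters of w are a's, so xy (and hence y) consists only of a's. Write y = a^k, 1 ≤ k ≤ p.
Since 1 ≤ k ≤ p, k divides p!; set t = 1 + p!/k. Then xy^t z has p + (p!/k)·k = p + p! copies of a. Now the a-count is p+p! and (b-count)-1 = (p+p!+1)-1 = p+p!, so i ≠ j-1 fails. So xy^t z = a^{p+p!} b^{p+p!+1} ∉ L.
This is a contradiction; hence L is not regular.

a^{p+p!} b^{p+p!+1}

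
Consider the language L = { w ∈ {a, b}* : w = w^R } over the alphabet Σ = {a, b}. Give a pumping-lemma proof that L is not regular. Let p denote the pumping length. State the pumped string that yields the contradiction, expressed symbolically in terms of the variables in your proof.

Toward a contradiction, assume L is regular with pumping length p.
Take w = a^p b a^p, a palindrome of length 2p+1 ≥ p.
By the pumping lemma, w = xyz with |xy| ≤ p and |y| > 0.
The first p characters of w are a's, so xy (and hence y) consists only of a's. Write y = a^k, 1 ≤ k ≤ p.
Pump with i = 2: xy^2z = a^{p+k} b a^p. Its reverse is a^p b a^{p+k}, which differs from xy^2z since k ≥ 1. So xy^2z is not a palindrome and xy^2z ∉ L.
This contradicts the pumping lemma, so L is not regular.

a^{p+k} b a^p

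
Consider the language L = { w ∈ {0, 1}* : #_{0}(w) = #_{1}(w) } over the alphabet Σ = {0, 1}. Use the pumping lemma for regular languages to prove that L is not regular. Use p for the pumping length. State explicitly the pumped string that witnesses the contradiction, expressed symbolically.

0^{p+k} 1^p

Toward a contradiction, assume L is regular with pumping length p.
Choose w = 0^p 1^p ∈ L with |w| = 2p ≥ p.
By the pumping lemma, w = xyz with |xy| ≤ p and y is nonempty.
Since the first p symbols of w are all 0's and |xy| ≤ p, y lies entirely in the leading 0-block: y = 0^k for some k with 1 ≤ k ≤ p.
Pump with i = 2: xy^2z = 0^{p+k} 1^p has p+k occurrences of 0 but only p of 1. Since k ≥ 1 the counts differ, so xy^2z ∉ L.
This is a contradiction; hence L is not regular.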